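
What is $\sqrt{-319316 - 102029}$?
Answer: $i \sqrt{421345} \approx 649.11 i$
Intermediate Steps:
$\sqrt{-319316 - 102029} = \sqrt{-421345} = i \sqrt{421345}$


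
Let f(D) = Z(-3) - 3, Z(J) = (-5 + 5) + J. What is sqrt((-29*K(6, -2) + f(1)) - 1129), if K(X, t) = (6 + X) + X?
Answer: I*sqrt(1657) ≈ 40.706*I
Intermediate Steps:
Z(J) = J (Z(J) = 0 + J = J)
K(X, t) = 6 + 2*X
f(D) = -6 (f(D) = -3 - 3 = -6)
sqrt((-29*K(6, -2) + f(1)) - 1129) = sqrt((-29*(6 + 2*6) - 6) - 1129) = sqrt((-29*(6 + 12) - 6) - 1129) = sqrt((-29*18 - 6) - 1129) = sqrt((-522 - 6) - 1129) = sqrt(-528 - 1129) = sqrt(-1657) = I*sqrt(1657)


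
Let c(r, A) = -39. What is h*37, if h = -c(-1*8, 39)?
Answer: 1443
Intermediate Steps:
h = 39 (h = -1*(-39) = 39)
h*37 = 39*37 = 1443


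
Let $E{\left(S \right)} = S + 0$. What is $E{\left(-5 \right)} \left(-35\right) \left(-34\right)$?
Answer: $-5950$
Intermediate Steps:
$E{\left(S \right)} = S$
$E{\left(-5 \right)} \left(-35\right) \left(-34\right) = \left(-5\right) \left(-35\right) \left(-34\right) = 175 \left(-34\right) = -5950$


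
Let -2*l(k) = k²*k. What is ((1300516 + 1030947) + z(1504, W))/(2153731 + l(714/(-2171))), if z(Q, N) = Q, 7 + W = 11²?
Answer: 23871959339538037/22037936792460413 ≈ 1.0832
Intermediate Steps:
W = 114 (W = -7 + 11² = -7 + 121 = 114)
l(k) = -k³/2 (l(k) = -k²*k/2 = -k³/2)
((1300516 + 1030947) + z(1504, W))/(2153731 + l(714/(-2171))) = ((1300516 + 1030947) + 1504)/(2153731 - (714/(-2171))³/2) = (2331463 + 1504)/(2153731 - (714*(-1/2171))³/2) = 2332967/(2153731 - (-714/2171)³/2) = 2332967/(2153731 - ½*(-363994344/10232446211)) = 2332967/(2153731 + 181997172/10232446211) = 2332967/(22037936792460413/10232446211) = 2332967*(10232446211/22037936792460413) = 23871959339538037/22037936792460413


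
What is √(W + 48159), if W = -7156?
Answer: √41003 ≈ 202.49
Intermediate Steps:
√(W + 48159) = √(-7156 + 48159) = √41003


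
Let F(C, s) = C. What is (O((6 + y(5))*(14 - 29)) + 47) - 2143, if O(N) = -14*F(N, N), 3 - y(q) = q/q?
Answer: -416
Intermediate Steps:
y(q) = 2 (y(q) = 3 - q/q = 3 - 1*1 = 3 - 1 = 2)
O(N) = -14*N
(O((6 + y(5))*(14 - 29)) + 47) - 2143 = (-14*(6 + 2)*(14 - 29) + 47) - 2143 = (-112*(-15) + 47) - 2143 = (-14*(-120) + 47) - 2143 = (1680 + 47) - 2143 = 1727 - 2143 = -416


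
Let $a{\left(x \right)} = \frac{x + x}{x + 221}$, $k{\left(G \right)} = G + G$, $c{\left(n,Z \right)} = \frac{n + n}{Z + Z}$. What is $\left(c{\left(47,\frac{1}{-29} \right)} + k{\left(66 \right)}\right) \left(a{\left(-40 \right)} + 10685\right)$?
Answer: $- \frac{2380637055}{181} \approx -1.3153 \cdot 10^{7}$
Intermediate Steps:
$c{\left(n,Z \right)} = \frac{n}{Z}$ ($c{\left(n,Z \right)} = \frac{2 n}{2 Z} = 2 n \frac{1}{2 Z} = \frac{n}{Z}$)
$k{\left(G \right)} = 2 G$
$a{\left(x \right)} = \frac{2 x}{221 + x}$
$\left(c{\left(47,\frac{1}{-29} \right)} + k{\left(66 \right)}\right) \left(a{\left(-40 \right)} + 10685\right) = \left(\frac{47}{\frac{1}{-29}} + 2 \cdot 66\right) \left(2 \left(-40\right) \frac{1}{221 - 40} + 10685\right) = \left(\frac{47}{- \frac{1}{29}} + 132\right) \left(2 \left(-40\right) \frac{1}{181} + 10685\right) = \left(47 \left(-29\right) + 132\right) \left(2 \left(-40\right) \frac{1}{181} + 10685\right) = \left(-1363 + 132\right) \left(- \frac{80}{181} + 10685\right) = \left(-1231\right) \frac{1933905}{181} = - \frac{2380637055}{181}$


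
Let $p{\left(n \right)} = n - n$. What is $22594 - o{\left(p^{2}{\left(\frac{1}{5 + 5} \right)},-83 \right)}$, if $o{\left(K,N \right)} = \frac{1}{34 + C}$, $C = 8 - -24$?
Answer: $\frac{1491203}{66} \approx 22594.0$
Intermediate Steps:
$C = 32$ ($C = 8 + 24 = 32$)
$p{\left(n \right)} = 0$
$o{\left(K,N \right)} = \frac{1}{66}$ ($o{\left(K,N \right)} = \frac{1}{34 + 32} = \frac{1}{66}$)
$22594 - o{\left(p^{2}{\left(\frac{1}{5 + 5} \right)},-83 \right)} = 22594 - \frac{1}{66} = \frac{1491203}{66}$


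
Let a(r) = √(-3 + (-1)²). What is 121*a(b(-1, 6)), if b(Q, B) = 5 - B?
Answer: 121*I*√2 ≈ 171.12*I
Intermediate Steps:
a(r) = I*√2 (a(r) = √(-3 + 1) = √(-2) = I*√2)
121*a(b(-1, 6)) = 121*(I*√2) = 121*I*√2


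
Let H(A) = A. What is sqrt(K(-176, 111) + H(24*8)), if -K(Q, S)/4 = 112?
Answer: 16*I ≈ 16.0*I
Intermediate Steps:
K(Q, S) = -448 (K(Q, S) = -4*112 = -448)
sqrt(K(-176, 111) + H(24*8)) = sqrt(-448 + 24*8) = sqrt(-448 + 192) = sqrt(-256) = 16*I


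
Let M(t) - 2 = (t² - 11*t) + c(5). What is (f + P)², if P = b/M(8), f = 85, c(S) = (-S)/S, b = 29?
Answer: 3709476/529 ≈ 7012.2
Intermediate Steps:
c(S) = -1
M(t) = 1 + t² - 11*t (M(t) = 2 + ((t² - 11*t) - 1) = 2 + (-1 + t² - 11*t) = 1 + t² - 11*t)
P = -29/23 (P = 29/(1 + 8² - 11*8) = 29/(1 + 64 - 88) = 29/(-23) = 29*(-1/23) = -29/23 ≈ -1.2609)
(f + P)² = (85 - 29/23)² = (1926/23)² = 3709476/529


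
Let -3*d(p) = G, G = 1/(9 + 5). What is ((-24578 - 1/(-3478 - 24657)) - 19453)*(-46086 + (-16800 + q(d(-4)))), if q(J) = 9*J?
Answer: 545329459239444/196945 ≈ 2.7689e+9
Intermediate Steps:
G = 1/14 ≈ 0.071429
d(p) = -1/42 (d(p) = -⅓*1/14 = -1/42)
((-24578 - 1/(-3478 - 24657)) - 19453)*(-46086 + (-16800 + q(d(-4)))) = ((-24578 - 1/(-3478 - 24657)) - 19453)*(-46086 + (-16800 + 9*(-1/42))) = ((-24578 - 1/(-28135)) - 19453)*(-46086 + (-16800 - 3/14)) = ((-24578 - 1*(-1/28135)) - 19453)*(-46086 - 235203/14) = ((-24578 + 1/28135) - 19453)*(-880407/14) = (-691502029/28135 - 19453)*(-880407/14) = -1238812184/28135*(-880407/14) = 545329459239444/196945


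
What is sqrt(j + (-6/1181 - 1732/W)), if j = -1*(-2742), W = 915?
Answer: 2*sqrt(799923996994755)/1080615 ≈ 52.346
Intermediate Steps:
j = 2742
sqrt(j + (-6/1181 - 1732/W)) = sqrt(2742 + (-6/1181 - 1732/915)) = sqrt(2742 - 2050982/1080615) = sqrt(2960995348/1080615) = 2*sqrt(799923996994755)/1080615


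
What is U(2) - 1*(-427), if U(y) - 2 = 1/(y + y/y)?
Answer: 1288/3 ≈ 429.33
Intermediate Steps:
U(y) = 2 + 1/(1 + y) (U(y) = 2 + 1/(y + y/y) = 2 + 1/(y + 1) = 2 + 1/(1 + y))
U(2) - 1*(-427) = (3 + 2*2)/(1 + 2) - 1*(-427) = (3 + 4)/3 + 427 = (⅓)*7 + 427 = 7/3 + 427 = 1288/3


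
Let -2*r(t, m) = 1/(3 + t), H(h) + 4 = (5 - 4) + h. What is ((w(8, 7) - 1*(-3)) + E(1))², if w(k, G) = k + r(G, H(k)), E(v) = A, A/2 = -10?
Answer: 32761/400 ≈ 81.902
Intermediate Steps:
H(h) = -3 + h (H(h) = -4 + ((5 - 4) + h) = -4 + (1 + h) = -3 + h)
r(t, m) = -1/(2*(3 + t))
A = -20 (A = 2*(-10) = -20)
E(v) = -20
w(k, G) = k - 1/(6 + 2*G)
((w(8, 7) - 1*(-3)) + E(1))² = (((-½ + 8*(3 + 7))/(3 + 7) - 1*(-3)) - 20)² = (((-½ + 8*10)/10 + 3) - 20)² = (((-½ + 80)/10 + 3) - 20)² = (((⅒)*(159/2) + 3) - 20)² = ((159/20 + 3) - 20)² = (219/20 - 20)² = (-181/20)² = 32761/400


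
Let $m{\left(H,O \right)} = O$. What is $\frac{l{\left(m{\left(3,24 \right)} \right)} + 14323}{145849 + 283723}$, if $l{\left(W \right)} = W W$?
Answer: $\frac{14899}{429572} \approx 0.034683$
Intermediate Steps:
$l{\left(W \right)} = W^{2}$
$\frac{l{\left(m{\left(3,24 \right)} \right)} + 14323}{145849 + 283723} = \frac{24^{2} + 14323}{145849 + 283723} = \frac{576 + 14323}{429572} = 14899 \cdot \frac{1}{429572} = \frac{14899}{429572}$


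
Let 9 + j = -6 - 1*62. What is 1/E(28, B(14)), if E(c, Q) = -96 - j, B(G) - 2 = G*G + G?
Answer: -1/19 ≈ -0.052632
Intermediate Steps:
j = -77 (j = -9 + (-6 - 1*62) = -9 + (-6 - 62) = -9 - 68 = -77)
B(G) = 2 + G + G**2 (B(G) = 2 + (G*G + G) = 2 + (G**2 + G) = 2 + (G + G**2) = 2 + G + G**2)
E(c, Q) = -19 (E(c, Q) = -96 - 1*(-77) = -96 + 77 = -19)
1/E(28, B(14)) = 1/(-19) = -1/19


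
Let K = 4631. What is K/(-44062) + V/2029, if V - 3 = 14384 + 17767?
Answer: 1407373249/89401798 ≈ 15.742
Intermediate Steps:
V = 32154 (V = 3 + (14384 + 17767) = 3 + 32151 = 32154)
K/(-44062) + V/2029 = 4631/(-44062) + 32154/2029 = 4631*(-1/44062) + 32154*(1/2029) = -4631/44062 + 32154/2029 = 1407373249/89401798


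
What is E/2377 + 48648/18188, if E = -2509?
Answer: 17500651/10808219 ≈ 1.6192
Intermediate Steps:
E/2377 + 48648/18188 = -2509/2377 + 48648/18188 = -2509*1/2377 + 48648*(1/18188) = -2509/2377 + 12162/4547 = 17500651/10808219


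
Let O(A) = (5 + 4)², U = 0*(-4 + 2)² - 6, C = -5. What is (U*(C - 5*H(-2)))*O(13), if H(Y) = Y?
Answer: -2430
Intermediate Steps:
U = -6 (U = 0*(-2)² - 6 = 0*4 - 6 = 0 - 6 = -6)
O(A) = 81 (O(A) = 9² = 81)
(U*(C - 5*H(-2)))*O(13) = -6*(-5 - 5*(-2))*81 = -6*(-5 + 10)*81 = -6*5*81 = -30*81 = -2430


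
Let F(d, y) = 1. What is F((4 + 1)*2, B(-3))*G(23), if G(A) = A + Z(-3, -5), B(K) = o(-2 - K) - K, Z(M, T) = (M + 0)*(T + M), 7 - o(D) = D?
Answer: 47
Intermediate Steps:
o(D) = 7 - D
Z(M, T) = M*(M + T)
B(K) = 9 (B(K) = (7 - (-2 - K)) - K = (7 + (2 + K)) - K = (9 + K) - K = 9)
G(A) = 24 + A (G(A) = A - 3*(-3 - 5) = A - 3*(-8) = A + 24 = 24 + A)
F((4 + 1)*2, B(-3))*G(23) = 1*(24 + 23) = 1*47 = 47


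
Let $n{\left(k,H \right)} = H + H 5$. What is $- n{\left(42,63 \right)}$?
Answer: $-378$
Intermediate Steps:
$n{\left(k,H \right)} = 6 H$ ($n{\left(k,H \right)} = H + 5 H = 6 H$)
$- n{\left(42,63 \right)} = - 6 \cdot 63 = \left(-1\right) 378 = -378$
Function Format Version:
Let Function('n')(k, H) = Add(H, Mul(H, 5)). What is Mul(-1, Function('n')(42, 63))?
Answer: -378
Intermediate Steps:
Function('n')(k, H) = Mul(6, H) (Function('n')(k, H) = Add(H, Mul(5, H)) = Mul(6, H))
Mul(-1, Function('n')(42, 63)) = Mul(-1, Mul(6, 63)) = Mul(-1, 378) = -378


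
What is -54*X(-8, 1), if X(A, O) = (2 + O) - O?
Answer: -108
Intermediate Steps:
X(A, O) = 2
-54*X(-8, 1) = -54*2 = -108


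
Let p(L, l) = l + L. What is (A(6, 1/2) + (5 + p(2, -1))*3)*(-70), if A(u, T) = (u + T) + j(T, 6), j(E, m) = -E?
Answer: -1680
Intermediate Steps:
A(u, T) = u (A(u, T) = (u + T) - T = (T + u) - T = u)
p(L, l) = L + l
(A(6, 1/2) + (5 + p(2, -1))*3)*(-70) = (6 + (5 + (2 - 1))*3)*(-70) = (6 + (5 + 1)*3)*(-70) = (6 + 6*3)*(-70) = (6 + 18)*(-70) = 24*(-70) = -1680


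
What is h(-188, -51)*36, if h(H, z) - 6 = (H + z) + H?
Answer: -15156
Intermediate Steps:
h(H, z) = 6 + z + 2*H (h(H, z) = 6 + ((H + z) + H) = 6 + (z + 2*H) = 6 + z + 2*H)
h(-188, -51)*36 = (6 - 51 + 2*(-188))*36 = (6 - 51 - 376)*36 = -421*36 = -15156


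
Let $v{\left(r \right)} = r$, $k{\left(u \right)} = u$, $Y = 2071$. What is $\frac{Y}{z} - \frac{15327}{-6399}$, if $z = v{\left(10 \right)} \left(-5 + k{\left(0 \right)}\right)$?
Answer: $- \frac{1387331}{35550} \approx -39.025$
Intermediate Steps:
$z = -50$ ($z = 10 \left(-5 + 0\right) = 10 \left(-5\right) = -50$)
$\frac{Y}{z} - \frac{15327}{-6399} = \frac{2071}{-50} - \frac{15327}{-6399} = 2071 \left(- \frac{1}{50}\right) - - \frac{1703}{711} = - \frac{2071}{50} + \frac{1703}{711} = - \frac{1387331}{35550}$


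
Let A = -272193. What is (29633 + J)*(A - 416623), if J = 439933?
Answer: -323444573856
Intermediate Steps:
(29633 + J)*(A - 416623) = (29633 + 439933)*(-272193 - 416623) = 469566*(-688816) = -323444573856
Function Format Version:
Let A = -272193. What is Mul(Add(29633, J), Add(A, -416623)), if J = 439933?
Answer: -323444573856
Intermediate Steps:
Mul(Add(29633, J), Add(A, -416623)) = Mul(Add(29633, 439933), Add(-272193, -416623)) = Mul(469566, -688816) = -323444573856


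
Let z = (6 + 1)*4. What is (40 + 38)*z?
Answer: 2184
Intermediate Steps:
z = 28 (z = 7*4 = 28)
(40 + 38)*z = (40 + 38)*28 = 78*28 = 2184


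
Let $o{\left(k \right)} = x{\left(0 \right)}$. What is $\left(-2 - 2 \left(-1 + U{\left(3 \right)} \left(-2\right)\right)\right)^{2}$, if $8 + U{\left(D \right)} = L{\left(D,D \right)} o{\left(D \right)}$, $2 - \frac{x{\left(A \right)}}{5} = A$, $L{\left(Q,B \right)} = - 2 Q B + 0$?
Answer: $565504$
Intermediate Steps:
$L{\left(Q,B \right)} = - 2 B Q$ ($L{\left(Q,B \right)} = - 2 B Q + 0 = - 2 B Q$)
$x{\left(A \right)} = 10 - 5 A$
$o{\left(k \right)} = 10$ ($o{\left(k \right)} = 10 - 0 = 10 + 0 = 10$)
$U{\left(D \right)} = -8 - 20 D^{2}$ ($U{\left(D \right)} = -8 + - 2 D D 10 = -8 + - 2 D^{2} \cdot 10 = -8 - 20 D^{2}$)
$\left(-2 - 2 \left(-1 + U{\left(3 \right)} \left(-2\right)\right)\right)^{2} = \left(-2 - 2 \left(-1 + \left(-8 - 20 \cdot 3^{2}\right) \left(-2\right)\right)\right)^{2} = \left(-2 - 2 \left(-1 + \left(-8 - 180\right) \left(-2\right)\right)\right)^{2} = \left(-2 - 2 \left(-1 - -376\right)\right)^{2} = \left(-2 - 2 \left(-1 + 376\right)\right)^{2} = \left(-2 - 750\right)^{2} = \left(-752\right)^{2} = 565504$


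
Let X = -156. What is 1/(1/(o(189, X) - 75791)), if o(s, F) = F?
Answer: -75947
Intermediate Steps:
1/(1/(o(189, X) - 75791)) = 1/(1/(-156 - 75791)) = 1/(1/(-75947)) = 1/(-1/75947) = -75947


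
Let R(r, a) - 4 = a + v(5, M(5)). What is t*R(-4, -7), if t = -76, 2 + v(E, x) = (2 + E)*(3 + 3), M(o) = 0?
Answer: -2812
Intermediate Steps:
v(E, x) = 10 + 6*E (v(E, x) = -2 + (2 + E)*(3 + 3) = -2 + (2 + E)*6 = -2 + (12 + 6*E) = 10 + 6*E)
R(r, a) = 44 + a (R(r, a) = 4 + (a + (10 + 6*5)) = 4 + (a + (10 + 30)) = 4 + (a + 40) = 4 + (40 + a) = 44 + a)
t*R(-4, -7) = -76*(44 - 7) = -76*37 = -2812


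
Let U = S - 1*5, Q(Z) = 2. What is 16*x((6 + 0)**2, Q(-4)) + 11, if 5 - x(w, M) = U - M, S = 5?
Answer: 123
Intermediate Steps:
U = 0 (U = 5 - 1*5 = 5 - 5 = 0)
x(w, M) = 5 + M (x(w, M) = 5 - (0 - M) = 5 - (-1)*M = 5 + M)
16*x((6 + 0)**2, Q(-4)) + 11 = 16*(5 + 2) + 11 = 16*7 + 11 = 112 + 11 = 123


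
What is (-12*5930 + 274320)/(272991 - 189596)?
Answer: 40632/16679 ≈ 2.4361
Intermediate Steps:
(-12*5930 + 274320)/(272991 - 189596) = (-71160 + 274320)/83395 = 203160*(1/83395) = 40632/16679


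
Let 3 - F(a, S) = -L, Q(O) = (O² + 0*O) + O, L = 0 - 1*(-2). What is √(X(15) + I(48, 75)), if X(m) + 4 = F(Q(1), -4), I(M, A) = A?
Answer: 2*√19 ≈ 8.7178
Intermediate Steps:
L = 2 (L = 0 + 2 = 2)
Q(O) = O + O² (Q(O) = (O² + 0) + O = O² + O = O + O²)
F(a, S) = 5 (F(a, S) = 3 - (-1)*2 = 3 - 1*(-2) = 3 + 2 = 5)
X(m) = 1 (X(m) = -4 + 5 = 1)
√(X(15) + I(48, 75)) = √(1 + 75) = √76 = 2*√19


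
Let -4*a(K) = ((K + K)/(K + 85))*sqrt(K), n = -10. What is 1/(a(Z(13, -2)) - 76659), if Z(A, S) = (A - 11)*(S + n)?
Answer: -95082713/7288945697019 - 488*I*sqrt(6)/7288945697019 ≈ -1.3045e-5 - 1.64e-10*I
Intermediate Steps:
Z(A, S) = (-11 + A)*(-10 + S) (Z(A, S) = (A - 11)*(S - 10) = (-11 + A)*(-10 + S))
a(K) = -K**(3/2)/(2*(85 + K)) (a(K) = -(K + K)/(K + 85)*sqrt(K)/4 = -(2*K)/(85 + K)*sqrt(K)/4 = -2*K/(85 + K)*sqrt(K)/4 = -K**(3/2)/(2*(85 + K)))
1/(a(Z(13, -2)) - 76659) = 1/(-(110 - 11*(-2) - 10*13 + 13*(-2))**(3/2)/(170 + 2*(110 - 11*(-2) - 10*13 + 13*(-2))) - 76659) = 1/(-(110 + 22 - 130 - 26)**(3/2)/(170 + 2*(110 + 22 - 130 - 26)) - 76659) = 1/(-(-24)**(3/2)/(170 + 2*(-24)) - 76659) = 1/(-(-48*I*sqrt(6))/(170 - 48) - 76659) = 1/(-1*(-48*I*sqrt(6))/122 - 76659) = 1/(-1*(-48*I*sqrt(6))*1/122 - 76659) = 1/(24*I*sqrt(6)/61 - 76659) = 1/(-76659 + 24*I*sqrt(6)/61)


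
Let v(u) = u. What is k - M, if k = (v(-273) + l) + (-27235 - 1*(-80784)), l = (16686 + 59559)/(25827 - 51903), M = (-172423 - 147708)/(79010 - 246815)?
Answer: 77699251689833/1458561060 ≈ 53271.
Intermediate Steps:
M = 320131/167805 (M = -320131/(-167805) = -320131*(-1/167805) = 320131/167805 ≈ 1.9078)
l = -25415/8692 (l = 76245/(-26076) = 76245*(-1/26076) = -25415/8692 ≈ -2.9240)
k = 463049577/8692 (k = (-273 - 25415/8692) + (-27235 - 1*(-80784)) = -2398331/8692 + (-27235 + 80784) = -2398331/8692 + 53549 = 463049577/8692 ≈ 53273.)
k - M = 463049577/8692 - 1*320131/167805 = 463049577/8692 - 320131/167805 = 77699251689833/1458561060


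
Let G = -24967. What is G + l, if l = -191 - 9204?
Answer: -34362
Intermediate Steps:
l = -9395
G + l = -24967 - 9395 = -34362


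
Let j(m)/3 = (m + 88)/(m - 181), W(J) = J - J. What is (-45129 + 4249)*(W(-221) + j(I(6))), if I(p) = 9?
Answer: 2974020/43 ≈ 69163.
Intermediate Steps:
W(J) = 0
j(m) = 3*(88 + m)/(-181 + m) (j(m) = 3*((m + 88)/(m - 181)) = 3*((88 + m)/(-181 + m)) = 3*(88 + m)/(-181 + m))
(-45129 + 4249)*(W(-221) + j(I(6))) = (-45129 + 4249)*(0 + 3*(88 + 9)/(-181 + 9)) = -40880*(0 + 3*97/(-172)) = -40880*(0 + 3*(-1/172)*97) = -40880*(0 - 291/172) = -40880*(-291/172) = 2974020/43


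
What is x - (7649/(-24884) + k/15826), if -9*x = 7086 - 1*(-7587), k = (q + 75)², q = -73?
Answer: -962891156665/590721276 ≈ -1630.0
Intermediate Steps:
k = 4 (k = (-73 + 75)² = 2² = 4)
x = -4891/3 (x = -(7086 - 1*(-7587))/9 = -(7086 + 7587)/9 = -⅑*14673 = -4891/3 ≈ -1630.3)
x - (7649/(-24884) + k/15826) = -4891/3 - (7649/(-24884) + 4/15826) = -4891/3 - (7649*(-1/24884) + 4*(1/15826)) = -4891/3 - (-7649/24884 + 2/7913) = -4891/3 - 1*(-60476769/196907092) = -4891/3 + 60476769/196907092 = -962891156665/590721276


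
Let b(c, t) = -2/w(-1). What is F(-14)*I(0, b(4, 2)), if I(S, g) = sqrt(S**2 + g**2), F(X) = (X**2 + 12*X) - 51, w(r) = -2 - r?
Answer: -46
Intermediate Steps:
b(c, t) = 2 (b(c, t) = -2/(-2 - 1*(-1)) = -2/(-2 + 1) = -2/(-1) = -2*(-1) = 2)
F(X) = -51 + X**2 + 12*X
F(-14)*I(0, b(4, 2)) = (-51 + (-14)**2 + 12*(-14))*sqrt(0**2 + 2**2) = (-51 + 196 - 168)*sqrt(0 + 4) = -23*sqrt(4) = -23*2 = -46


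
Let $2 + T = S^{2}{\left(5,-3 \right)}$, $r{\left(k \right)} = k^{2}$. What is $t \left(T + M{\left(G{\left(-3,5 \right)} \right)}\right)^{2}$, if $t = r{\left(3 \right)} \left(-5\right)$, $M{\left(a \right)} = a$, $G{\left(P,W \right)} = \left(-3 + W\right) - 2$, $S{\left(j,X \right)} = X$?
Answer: $-2205$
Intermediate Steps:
$G{\left(P,W \right)} = -5 + W$
$t = -45$ ($t = 3^{2} \left(-5\right) = 9 \left(-5\right) = -45$)
$T = 7$ ($T = -2 + \left(-3\right)^{2} = -2 + 9 = 7$)
$t \left(T + M{\left(G{\left(-3,5 \right)} \right)}\right)^{2} = - 45 \left(7 + \left(-5 + 5\right)\right)^{2} = - 45 \left(7 + 0\right)^{2} = - 45 \cdot 7^{2} = \left(-45\right) 49 = -2205$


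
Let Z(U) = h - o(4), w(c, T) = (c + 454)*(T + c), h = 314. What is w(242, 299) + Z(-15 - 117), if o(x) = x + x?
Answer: 376842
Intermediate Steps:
o(x) = 2*x
w(c, T) = (454 + c)*(T + c)
Z(U) = 306 (Z(U) = 314 - 2*4 = 314 - 1*8 = 314 - 8 = 306)
w(242, 299) + Z(-15 - 117) = (242**2 + 454*299 + 454*242 + 299*242) + 306 = (58564 + 135746 + 109868 + 72358) + 306 = 376536 + 306 = 376842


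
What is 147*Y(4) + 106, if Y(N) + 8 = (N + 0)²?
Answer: 1282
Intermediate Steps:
Y(N) = -8 + N² (Y(N) = -8 + (N + 0)² = -8 + N²)
147*Y(4) + 106 = 147*(-8 + 4²) + 106 = 147*(-8 + 16) + 106 = 147*8 + 106 = 1176 + 106 = 1282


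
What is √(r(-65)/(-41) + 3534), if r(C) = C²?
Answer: √5767429/41 ≈ 58.574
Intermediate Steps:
√(r(-65)/(-41) + 3534) = √((-65)²/(-41) + 3534) = √(4225*(-1/41) + 3534) = √(-4225/41 + 3534) = √(140669/41) = √5767429/41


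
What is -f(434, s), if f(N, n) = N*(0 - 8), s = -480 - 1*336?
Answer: 3472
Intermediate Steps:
s = -816 (s = -480 - 336 = -816)
f(N, n) = -8*N (f(N, n) = N*(-8) = -8*N)
-f(434, s) = -(-8)*434 = -1*(-3472) = 3472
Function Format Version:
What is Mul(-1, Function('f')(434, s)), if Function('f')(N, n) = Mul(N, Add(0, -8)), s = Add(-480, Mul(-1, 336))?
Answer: 3472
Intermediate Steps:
s = -816 (s = Add(-480, -336) = -816)
Function('f')(N, n) = Mul(-8, N) (Function('f')(N, n) = Mul(N, -8) = Mul(-8, N))
Mul(-1, Function('f')(434, s)) = Mul(-1, Mul(-8, 434)) = Mul(-1, -3472) = 3472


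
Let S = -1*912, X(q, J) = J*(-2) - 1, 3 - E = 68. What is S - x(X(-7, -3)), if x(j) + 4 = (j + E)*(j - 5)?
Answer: -908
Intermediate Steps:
E = -65 (E = 3 - 1*68 = 3 - 68 = -65)
X(q, J) = -1 - 2*J (X(q, J) = -2*J - 1 = -1 - 2*J)
x(j) = -4 + (-65 + j)*(-5 + j) (x(j) = -4 + (j - 65)*(j - 5) = -4 + (-65 + j)*(-5 + j))
S = -912
S - x(X(-7, -3)) = -912 - (321 + (-1 - 2*(-3))**2 - 70*(-1 - 2*(-3))) = -912 - (321 + (-1 + 6)**2 - 70*(-1 + 6)) = -912 - (321 + 5**2 - 70*5) = -912 - (321 + 25 - 350) = -912 - 1*(-4) = -912 + 4 = -908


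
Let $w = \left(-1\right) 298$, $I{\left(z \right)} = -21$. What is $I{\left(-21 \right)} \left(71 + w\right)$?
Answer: $4767$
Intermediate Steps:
$w = -298$
$I{\left(-21 \right)} \left(71 + w\right) = - 21 \left(71 - 298\right) = \left(-21\right) \left(-227\right) = 4767$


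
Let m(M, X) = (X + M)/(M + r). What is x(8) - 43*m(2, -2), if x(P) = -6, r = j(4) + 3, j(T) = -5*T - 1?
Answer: -6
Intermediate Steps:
j(T) = -1 - 5*T
r = -18 (r = (-1 - 5*4) + 3 = (-1 - 20) + 3 = -21 + 3 = -18)
m(M, X) = (M + X)/(-18 + M) (m(M, X) = (X + M)/(M - 18) = (M + X)/(-18 + M))
x(8) - 43*m(2, -2) = -6 - 43*(2 - 2)/(-18 + 2) = -6 - 43*0/(-16) = -6 - (-43)*0/16 = -6 - 43*0 = -6 + 0 = -6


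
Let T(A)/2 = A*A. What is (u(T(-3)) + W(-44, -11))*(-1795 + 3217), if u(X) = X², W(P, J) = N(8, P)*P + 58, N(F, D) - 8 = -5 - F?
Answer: 856044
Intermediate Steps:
N(F, D) = 3 - F (N(F, D) = 8 + (-5 - F) = 3 - F)
T(A) = 2*A² (T(A) = 2*(A*A) = 2*A²)
W(P, J) = 58 - 5*P (W(P, J) = (3 - 1*8)*P + 58 = (3 - 8)*P + 58 = -5*P + 58 = 58 - 5*P)
(u(T(-3)) + W(-44, -11))*(-1795 + 3217) = ((2*(-3)²)² + (58 - 5*(-44)))*(-1795 + 3217) = ((2*9)² + (58 + 220))*1422 = (18² + 278)*1422 = (324 + 278)*1422 = 602*1422 = 856044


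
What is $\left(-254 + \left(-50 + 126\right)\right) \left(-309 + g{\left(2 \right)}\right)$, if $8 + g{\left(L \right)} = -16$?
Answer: $59274$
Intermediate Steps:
$g{\left(L \right)} = -24$ ($g{\left(L \right)} = -8 - 16 = -24$)
$\left(-254 + \left(-50 + 126\right)\right) \left(-309 + g{\left(2 \right)}\right) = \left(-254 + \left(-50 + 126\right)\right) \left(-309 - 24\right) = \left(-254 + 76\right) \left(-333\right) = \left(-178\right) \left(-333\right) = 59274$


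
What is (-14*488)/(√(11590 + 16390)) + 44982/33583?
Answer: 44982/33583 - 3416*√6995/6995 ≈ -39.504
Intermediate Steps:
(-14*488)/(√(11590 + 16390)) + 44982/33583 = -6832*√6995/13990 + 44982*(1/33583) = -6832*√6995/13990 + 44982/33583 = -3416*√6995/6995 + 44982/33583 = 44982/33583 - 3416*√6995/6995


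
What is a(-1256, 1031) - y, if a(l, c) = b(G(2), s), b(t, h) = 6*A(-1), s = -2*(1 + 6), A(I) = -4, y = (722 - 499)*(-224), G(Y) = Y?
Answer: 49928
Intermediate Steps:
y = -49952 (y = 223*(-224) = -49952)
s = -14 (s = -2*7 = -14)
b(t, h) = -24 (b(t, h) = 6*(-4) = -24)
a(l, c) = -24
a(-1256, 1031) - y = -24 - 1*(-49952) = -24 + 49952 = 49928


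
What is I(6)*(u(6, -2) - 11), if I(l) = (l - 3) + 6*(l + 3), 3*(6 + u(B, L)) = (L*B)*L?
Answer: -513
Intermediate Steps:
u(B, L) = -6 + B*L²/3 (u(B, L) = -6 + ((L*B)*L)/3 = -6 + ((B*L)*L)/3 = -6 + (B*L²)/3 = -6 + B*L²/3)
I(l) = 15 + 7*l (I(l) = (-3 + l) + 6*(3 + l) = (-3 + l) + (18 + 6*l) = 15 + 7*l)
I(6)*(u(6, -2) - 11) = (15 + 7*6)*((-6 + (⅓)*6*(-2)²) - 11) = (15 + 42)*((-6 + (⅓)*6*4) - 11) = 57*((-6 + 8) - 11) = 57*(2 - 11) = 57*(-9) = -513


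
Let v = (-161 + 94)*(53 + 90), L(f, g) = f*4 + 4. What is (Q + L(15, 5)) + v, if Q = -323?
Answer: -9840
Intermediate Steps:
L(f, g) = 4 + 4*f (L(f, g) = 4*f + 4 = 4 + 4*f)
v = -9581 (v = -67*143 = -9581)
(Q + L(15, 5)) + v = (-323 + (4 + 4*15)) - 9581 = (-323 + (4 + 60)) - 9581 = (-323 + 64) - 9581 = -259 - 9581 = -9840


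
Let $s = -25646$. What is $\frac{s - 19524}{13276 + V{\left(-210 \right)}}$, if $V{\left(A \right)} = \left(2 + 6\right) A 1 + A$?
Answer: $- \frac{22585}{5693} \approx -3.9672$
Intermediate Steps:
$V{\left(A \right)} = 9 A$ ($V{\left(A \right)} = 8 A 1 + A = 8 A + A = 9 A$)
$\frac{s - 19524}{13276 + V{\left(-210 \right)}} = \frac{-25646 - 19524}{13276 + 9 \left(-210\right)} = - \frac{45170}{13276 - 1890} = - \frac{45170}{11386} = \left(-45170\right) \frac{1}{11386} = - \frac{22585}{5693}$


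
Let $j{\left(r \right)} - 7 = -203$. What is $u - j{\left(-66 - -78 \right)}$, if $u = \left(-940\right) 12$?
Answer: $-11084$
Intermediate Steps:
$j{\left(r \right)} = -196$ ($j{\left(r \right)} = 7 - 203 = -196$)
$u = -11280$
$u - j{\left(-66 - -78 \right)} = -11280 - -196 = -11280 + 196 = -11084$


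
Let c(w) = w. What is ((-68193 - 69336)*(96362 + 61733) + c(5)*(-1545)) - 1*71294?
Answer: -21742726274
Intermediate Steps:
((-68193 - 69336)*(96362 + 61733) + c(5)*(-1545)) - 1*71294 = ((-68193 - 69336)*(96362 + 61733) + 5*(-1545)) - 1*71294 = (-137529*158095 - 7725) - 71294 = (-21742647255 - 7725) - 71294 = -21742654980 - 71294 = -21742726274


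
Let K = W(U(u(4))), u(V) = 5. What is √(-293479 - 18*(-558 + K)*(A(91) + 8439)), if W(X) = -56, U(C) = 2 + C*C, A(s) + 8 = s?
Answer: √93891665 ≈ 9689.8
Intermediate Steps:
A(s) = -8 + s
U(C) = 2 + C²
K = -56
√(-293479 - 18*(-558 + K)*(A(91) + 8439)) = √(-293479 - 18*(-558 - 56)*((-8 + 91) + 8439)) = √(-293479 - (-11052)*(83 + 8439)) = √(-293479 - (-11052)*8522) = √(-293479 - 18*(-5232508)) = √(-293479 + 94185144) = √93891665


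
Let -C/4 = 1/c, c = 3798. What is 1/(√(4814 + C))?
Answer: 3*√482229106/4570892 ≈ 0.014413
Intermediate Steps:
C = -2/1899 (C = -4/3798 = -4*1/3798 = -2/1899 ≈ -0.0010532)
1/(√(4814 + C)) = 1/(√(4814 - 2/1899)) = 1/(√(9141784/1899)) = 1/(2*√482229106/633) = 3*√482229106/4570892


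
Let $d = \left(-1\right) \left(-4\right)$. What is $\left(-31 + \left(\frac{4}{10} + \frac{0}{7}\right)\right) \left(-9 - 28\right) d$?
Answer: $\frac{22644}{5} \approx 4528.8$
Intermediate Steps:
$d = 4$
$\left(-31 + \left(\frac{4}{10} + \frac{0}{7}\right)\right) \left(-9 - 28\right) d = \left(-31 + \left(\frac{4}{10} + \frac{0}{7}\right)\right) \left(-9 - 28\right) 4 = \left(-31 + \left(4 \cdot \frac{1}{10} + 0 \cdot \frac{1}{7}\right)\right) \left(-37\right) 4 = \left(-31 + \left(\frac{2}{5} + 0\right)\right) \left(-37\right) 4 = \left(-31 + \frac{2}{5}\right) \left(-37\right) 4 = \left(- \frac{153}{5}\right) \left(-37\right) 4 = \frac{5661}{5} \cdot 4 = \frac{22644}{5}$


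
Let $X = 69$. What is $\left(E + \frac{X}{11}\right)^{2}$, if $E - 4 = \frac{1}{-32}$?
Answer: $\frac{12996025}{123904} \approx 104.89$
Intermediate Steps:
$E = \frac{127}{32}$ ($E = 4 + \frac{1}{-32} = 4 - \frac{1}{32} = \frac{127}{32} \approx 3.9688$)
$\left(E + \frac{X}{11}\right)^{2} = \left(\frac{127}{32} + \frac{69}{11}\right)^{2} = \left(\frac{3605}{352}\right)^{2} = \frac{12996025}{123904}$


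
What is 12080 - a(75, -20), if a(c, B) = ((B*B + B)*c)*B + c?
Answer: 582005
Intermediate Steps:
a(c, B) = c + B*c*(B + B**2) (a(c, B) = ((B**2 + B)*c)*B + c = ((B + B**2)*c)*B + c = (c*(B + B**2))*B + c = B*c*(B + B**2) + c = c + B*c*(B + B**2))
12080 - a(75, -20) = 12080 - 75*(1 + (-20)**2 + (-20)**3) = 12080 - 75*(1 + 400 - 8000) = 12080 - 75*(-7599) = 12080 - 1*(-569925) = 12080 + 569925 = 582005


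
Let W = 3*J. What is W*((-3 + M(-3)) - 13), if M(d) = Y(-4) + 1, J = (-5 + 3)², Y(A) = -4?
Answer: -228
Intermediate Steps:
J = 4 (J = (-2)² = 4)
M(d) = -3 (M(d) = -4 + 1 = -3)
W = 12 (W = 3*4 = 12)
W*((-3 + M(-3)) - 13) = 12*((-3 - 3) - 13) = 12*(-6 - 13) = 12*(-19) = -228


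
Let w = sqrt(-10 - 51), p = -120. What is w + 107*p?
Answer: -12840 + I*sqrt(61) ≈ -12840.0 + 7.8102*I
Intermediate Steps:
w = I*sqrt(61) (w = sqrt(-61) = I*sqrt(61) ≈ 7.8102*I)
w + 107*p = I*sqrt(61) + 107*(-120) = I*sqrt(61) - 12840 = -12840 + I*sqrt(61)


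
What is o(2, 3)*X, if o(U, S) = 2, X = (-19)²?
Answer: 722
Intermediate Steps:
X = 361
o(2, 3)*X = 2*361 = 722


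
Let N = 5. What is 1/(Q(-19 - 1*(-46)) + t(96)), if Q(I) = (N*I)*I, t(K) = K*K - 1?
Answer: 1/12860 ≈ 7.7761e-5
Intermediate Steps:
t(K) = -1 + K**2 (t(K) = K**2 - 1 = -1 + K**2)
Q(I) = 5*I**2 (Q(I) = (5*I)*I = 5*I**2)
1/(Q(-19 - 1*(-46)) + t(96)) = 1/(5*(-19 - 1*(-46))**2 + (-1 + 96**2)) = 1/(5*(-19 + 46)**2 + (-1 + 9216)) = 1/(5*27**2 + 9215) = 1/(5*729 + 9215) = 1/(3645 + 9215) = 1/12860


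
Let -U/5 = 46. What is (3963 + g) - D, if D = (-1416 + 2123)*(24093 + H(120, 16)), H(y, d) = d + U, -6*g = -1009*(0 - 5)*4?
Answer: -50645560/3 ≈ -1.6882e+7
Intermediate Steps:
U = -230 (U = -5*46 = -230)
g = -10090/3 (g = -(-1009)*(0 - 5)*4/6 = -(-1009)*(-5*4)/6 = -(-1009)*(-20)/6 = -⅙*20180 = -10090/3 ≈ -3363.3)
H(y, d) = -230 + d (H(y, d) = d - 230 = -230 + d)
D = 16882453 (D = (-1416 + 2123)*(24093 + (-230 + 16)) = 707*(24093 - 214) = 707*23879 = 16882453)
(3963 + g) - D = (3963 - 10090/3) - 1*16882453 = 1799/3 - 16882453 = -50645560/3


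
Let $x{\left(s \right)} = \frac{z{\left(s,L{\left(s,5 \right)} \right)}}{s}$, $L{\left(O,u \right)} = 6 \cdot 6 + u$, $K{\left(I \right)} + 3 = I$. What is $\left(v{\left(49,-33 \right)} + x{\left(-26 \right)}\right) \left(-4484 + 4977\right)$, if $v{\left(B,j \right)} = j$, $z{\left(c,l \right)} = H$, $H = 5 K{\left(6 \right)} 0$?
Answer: $-16269$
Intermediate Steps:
$K{\left(I \right)} = -3 + I$
$L{\left(O,u \right)} = 36 + u$
$H = 0$ ($H = 5 \left(-3 + 6\right) 0 = 5 \cdot 3 \cdot 0 = 15 \cdot 0 = 0$)
$z{\left(c,l \right)} = 0$
$x{\left(s \right)} = 0$ ($x{\left(s \right)} = \frac{0}{s} = 0$)
$\left(v{\left(49,-33 \right)} + x{\left(-26 \right)}\right) \left(-4484 + 4977\right) = \left(-33 + 0\right) \left(-4484 + 4977\right) = \left(-33\right) 493 = -16269$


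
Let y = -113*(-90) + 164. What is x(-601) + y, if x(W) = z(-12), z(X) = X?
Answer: 10322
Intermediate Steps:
x(W) = -12
y = 10334 (y = 10170 + 164 = 10334)
x(-601) + y = -12 + 10334 = 10322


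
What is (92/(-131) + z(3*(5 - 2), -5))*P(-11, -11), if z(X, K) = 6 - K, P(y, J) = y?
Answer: -14839/131 ≈ -113.27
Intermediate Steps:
(92/(-131) + z(3*(5 - 2), -5))*P(-11, -11) = (92/(-131) + (6 - 1*(-5)))*(-11) = (92*(-1/131) + (6 + 5))*(-11) = (-92/131 + 11)*(-11) = (1349/131)*(-11) = -14839/131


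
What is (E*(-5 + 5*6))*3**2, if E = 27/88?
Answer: 6075/88 ≈ 69.034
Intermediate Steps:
E = 27/88 (E = 27*(1/88) = 27/88 ≈ 0.30682)
(E*(-5 + 5*6))*3**2 = (27*(-5 + 5*6)/88)*3**2 = (27*(-5 + 30)/88)*9 = ((27/88)*25)*9 = (675/88)*9 = 6075/88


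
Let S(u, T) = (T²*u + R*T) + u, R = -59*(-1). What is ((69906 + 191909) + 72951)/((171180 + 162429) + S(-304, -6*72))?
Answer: -334766/56425879 ≈ -0.0059328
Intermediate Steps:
R = 59
S(u, T) = u + 59*T + u*T² (S(u, T) = (T²*u + 59*T) + u = (u*T² + 59*T) + u = (59*T + u*T²) + u = u + 59*T + u*T²)
((69906 + 191909) + 72951)/((171180 + 162429) + S(-304, -6*72)) = ((69906 + 191909) + 72951)/((171180 + 162429) + (-304 + 59*(-6*72) - 304*(-6*72)²)) = (261815 + 72951)/(333609 + (-304 + 59*(-432) - 304*(-432)²)) = 334766/(333609 + (-304 - 25488 - 304*186624)) = 334766/(333609 + (-304 - 25488 - 56733696)) = 334766/(333609 - 56759488) = 334766/(-56425879) = 334766*(-1/56425879) = -334766/56425879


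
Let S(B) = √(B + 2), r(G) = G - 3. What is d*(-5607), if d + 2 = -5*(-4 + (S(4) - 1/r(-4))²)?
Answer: 474993/7 + 8010*√6 ≈ 87477.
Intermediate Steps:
r(G) = -3 + G
S(B) = √(2 + B)
d = 18 - 5*(⅐ + √6)² (d = -2 - 5*(-4 + (√(2 + 4) - 1/(-3 - 4))²) = -2 - 5*(-4 + (√6 - 1/(-7))²) = -2 - 5*(-4 + (√6 - 1*(-⅐))²) = -2 - 5*(-4 + (√6 + ⅐)²) = -2 - 5*(-4 + (⅐ + √6)²) = -2 + (20 - 5*(⅐ + √6)²) = 18 - 5*(⅐ + √6)² ≈ -15.601)
d*(-5607) = (-593/49 - 10*√6/7)*(-5607) = 474993/7 + 8010*√6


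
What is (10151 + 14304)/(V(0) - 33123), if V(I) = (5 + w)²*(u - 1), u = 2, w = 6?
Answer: -24455/33002 ≈ -0.74102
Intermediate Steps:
V(I) = 121 (V(I) = (5 + 6)²*(2 - 1) = 11²*1 = 121*1 = 121)
(10151 + 14304)/(V(0) - 33123) = (10151 + 14304)/(121 - 33123) = 24455/(-33002) = 24455*(-1/33002) = -24455/33002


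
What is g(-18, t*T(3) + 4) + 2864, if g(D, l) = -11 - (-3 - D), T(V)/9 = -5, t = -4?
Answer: 2838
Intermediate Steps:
T(V) = -45 (T(V) = 9*(-5) = -45)
g(D, l) = -8 + D (g(D, l) = -11 + (3 + D) = -8 + D)
g(-18, t*T(3) + 4) + 2864 = (-8 - 18) + 2864 = -26 + 2864 = 2838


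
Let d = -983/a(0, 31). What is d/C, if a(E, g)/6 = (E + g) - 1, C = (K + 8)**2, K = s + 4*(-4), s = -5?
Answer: -983/30420 ≈ -0.032314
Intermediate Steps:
K = -21 (K = -5 + 4*(-4) = -5 - 16 = -21)
C = 169 (C = (-21 + 8)**2 = (-13)**2 = 169)
a(E, g) = -6 + 6*E + 6*g (a(E, g) = 6*((E + g) - 1) = 6*(-1 + E + g) = -6 + 6*E + 6*g)
d = -983/180 (d = -983/(-6 + 6*0 + 6*31) = -983/(-6 + 0 + 186) = -983/180 ≈ -5.4611)
d/C = -983/180/169 = -983/180*1/169 = -983/30420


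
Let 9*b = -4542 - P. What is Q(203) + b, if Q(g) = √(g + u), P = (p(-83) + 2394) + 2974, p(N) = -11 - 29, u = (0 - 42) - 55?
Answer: -3290/3 + √106 ≈ -1086.4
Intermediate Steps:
u = -97 (u = -42 - 55 = -97)
p(N) = -40
P = 5328 (P = (-40 + 2394) + 2974 = 2354 + 2974 = 5328)
b = -3290/3 (b = (-4542 - 1*5328)/9 = (-4542 - 5328)/9 = (⅑)*(-9870) = -3290/3 ≈ -1096.7)
Q(g) = √(-97 + g) (Q(g) = √(g - 97) = √(-97 + g))
Q(203) + b = √(-97 + 203) - 3290/3 = √106 - 3290/3 = -3290/3 + √106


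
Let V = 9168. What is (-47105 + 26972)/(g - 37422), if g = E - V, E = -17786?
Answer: 20133/64376 ≈ 0.31274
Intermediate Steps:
g = -26954 (g = -17786 - 1*9168 = -17786 - 9168 = -26954)
(-47105 + 26972)/(g - 37422) = (-47105 + 26972)/(-26954 - 37422) = -20133/(-64376) = -20133*(-1/64376) = 20133/64376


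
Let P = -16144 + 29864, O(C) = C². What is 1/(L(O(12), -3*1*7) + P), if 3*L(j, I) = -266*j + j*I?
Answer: -1/56 ≈ -0.017857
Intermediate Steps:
L(j, I) = -266*j/3 + I*j/3 (L(j, I) = (-266*j + j*I)/3 = (-266*j + I*j)/3 = -266*j/3 + I*j/3)
P = 13720
1/(L(O(12), -3*1*7) + P) = 1/((⅓)*12²*(-266 - 3*1*7) + 13720) = 1/((⅓)*144*(-266 - 3*7) + 13720) = 1/((⅓)*144*(-266 - 21) + 13720) = 1/((⅓)*144*(-287) + 13720) = 1/(-13776 + 13720) = 1/(-56) = -1/56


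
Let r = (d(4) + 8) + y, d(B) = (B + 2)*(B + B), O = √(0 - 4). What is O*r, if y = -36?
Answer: 40*I ≈ 40.0*I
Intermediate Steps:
O = 2*I (O = √(-4) = 2*I ≈ 2.0*I)
d(B) = 2*B*(2 + B) (d(B) = (2 + B)*(2*B) = 2*B*(2 + B))
r = 20 (r = (2*4*(2 + 4) + 8) - 36 = (2*4*6 + 8) - 36 = (48 + 8) - 36 = 56 - 36 = 20)
O*r = (2*I)*20 = 40*I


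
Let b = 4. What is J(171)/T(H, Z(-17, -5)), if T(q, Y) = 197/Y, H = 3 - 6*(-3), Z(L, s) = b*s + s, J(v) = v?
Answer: -4275/197 ≈ -21.701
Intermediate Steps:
Z(L, s) = 5*s (Z(L, s) = 4*s + s = 5*s)
H = 21 (H = 3 + 18 = 21)
J(171)/T(H, Z(-17, -5)) = 171/((197/((5*(-5))))) = 171/((197/(-25))) = 171/((197*(-1/25))) = 171/(-197/25) = 171*(-25/197) = -4275/197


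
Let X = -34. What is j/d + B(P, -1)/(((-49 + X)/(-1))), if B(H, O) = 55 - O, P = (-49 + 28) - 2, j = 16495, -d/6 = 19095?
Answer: 1009367/1901862 ≈ 0.53073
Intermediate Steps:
d = -114570 (d = -6*19095 = -114570)
P = -23 (P = -21 - 2 = -23)
j/d + B(P, -1)/(((-49 + X)/(-1))) = 16495/(-114570) + (55 - 1*(-1))/(((-49 - 34)/(-1))) = 16495*(-1/114570) + (55 + 1)/((-83*(-1))) = -3299/22914 + 56/83 = 1009367/1901862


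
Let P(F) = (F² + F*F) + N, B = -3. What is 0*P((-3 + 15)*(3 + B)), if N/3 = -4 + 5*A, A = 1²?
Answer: 0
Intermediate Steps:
A = 1
N = 3 (N = 3*(-4 + 5*1) = 3*(-4 + 5) = 3*1 = 3)
P(F) = 3 + 2*F² (P(F) = (F² + F*F) + 3 = (F² + F²) + 3 = 2*F² + 3 = 3 + 2*F²)
0*P((-3 + 15)*(3 + B)) = 0*(3 + 2*((-3 + 15)*(3 - 3))²) = 0*(3 + 2*(12*0)²) = 0*(3 + 2*0²) = 0*(3 + 2*0) = 0*(3 + 0) = 0*3 = 0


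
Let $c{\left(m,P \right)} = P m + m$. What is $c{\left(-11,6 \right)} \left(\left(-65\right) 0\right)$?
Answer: $0$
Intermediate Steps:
$c{\left(m,P \right)} = m + P m$
$c{\left(-11,6 \right)} \left(\left(-65\right) 0\right) = - 11 \left(1 + 6\right) \left(\left(-65\right) 0\right) = \left(-11\right) 7 \cdot 0 = \left(-77\right) 0 = 0$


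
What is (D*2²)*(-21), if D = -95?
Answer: 7980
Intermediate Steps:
(D*2²)*(-21) = -95*2²*(-21) = -95*4*(-21) = -380*(-21) = 7980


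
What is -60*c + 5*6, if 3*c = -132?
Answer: 2670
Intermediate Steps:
c = -44 (c = (⅓)*(-132) = -44)
-60*c + 5*6 = -60*(-44) + 5*6 = 2640 + 30 = 2670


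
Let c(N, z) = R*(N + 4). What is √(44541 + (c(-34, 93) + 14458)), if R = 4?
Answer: √58879 ≈ 242.65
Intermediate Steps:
c(N, z) = 16 + 4*N (c(N, z) = 4*(N + 4) = 4*(4 + N) = 16 + 4*N)
√(44541 + (c(-34, 93) + 14458)) = √(44541 + ((16 + 4*(-34)) + 14458)) = √(44541 + ((16 - 136) + 14458)) = √(44541 + (-120 + 14458)) = √(44541 + 14338) = √58879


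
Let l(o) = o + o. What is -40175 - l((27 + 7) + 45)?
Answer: -40333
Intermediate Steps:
l(o) = 2*o
-40175 - l((27 + 7) + 45) = -40175 - 2*((27 + 7) + 45) = -40175 - 2*(34 + 45) = -40175 - 2*79 = -40175 - 1*158 = -40175 - 158 = -40333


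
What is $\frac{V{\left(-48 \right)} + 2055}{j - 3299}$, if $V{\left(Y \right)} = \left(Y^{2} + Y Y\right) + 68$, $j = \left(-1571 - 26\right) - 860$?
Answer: $- \frac{6731}{5756} \approx -1.1694$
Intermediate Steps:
$j = -2457$ ($j = -1597 - 860 = -2457$)
$V{\left(Y \right)} = 68 + 2 Y^{2}$ ($V{\left(Y \right)} = \left(Y^{2} + Y^{2}\right) + 68 = 2 Y^{2} + 68 = 68 + 2 Y^{2}$)
$\frac{V{\left(-48 \right)} + 2055}{j - 3299} = \frac{\left(68 + 2 \left(-48\right)^{2}\right) + 2055}{-2457 - 3299} = \frac{\left(68 + 2 \cdot 2304\right) + 2055}{-5756} = \left(\left(68 + 4608\right) + 2055\right) \left(- \frac{1}{5756}\right) = \left(4676 + 2055\right) \left(- \frac{1}{5756}\right) = 6731 \left(- \frac{1}{5756}\right) = - \frac{6731}{5756}$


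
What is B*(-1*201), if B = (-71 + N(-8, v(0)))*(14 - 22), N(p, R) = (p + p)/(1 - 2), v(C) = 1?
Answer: -88440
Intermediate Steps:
N(p, R) = -2*p (N(p, R) = (2*p)/(-1) = (2*p)*(-1) = -2*p)
B = 440 (B = (-71 - 2*(-8))*(14 - 22) = (-71 + 16)*(-8) = -55*(-8) = 440)
B*(-1*201) = 440*(-1*201) = 440*(-201) = -88440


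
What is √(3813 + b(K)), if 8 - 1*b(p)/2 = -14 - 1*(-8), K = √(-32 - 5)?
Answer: √3841 ≈ 61.976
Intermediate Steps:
K = I*√37 (K = √(-37) = I*√37 ≈ 6.0828*I)
b(p) = 28 (b(p) = 16 - 2*(-14 - 1*(-8)) = 16 - 2*(-14 + 8) = 16 - 2*(-6) = 16 + 12 = 28)
√(3813 + b(K)) = √(3813 + 28) = √3841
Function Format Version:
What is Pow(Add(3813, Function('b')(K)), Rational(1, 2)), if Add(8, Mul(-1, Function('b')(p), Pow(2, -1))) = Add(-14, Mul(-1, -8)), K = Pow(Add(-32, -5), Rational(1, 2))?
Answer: Pow(3841, Rational(1, 2)) ≈ 61.976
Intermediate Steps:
K = Mul(I, Pow(37, Rational(1, 2))) (K = Pow(-37, Rational(1, 2)) = Mul(I, Pow(37, Rational(1, 2))) ≈ Mul(6.0828, I))
Function('b')(p) = 28 (Function('b')(p) = Add(16, Mul(-2, Add(-14, Mul(-1, -8)))) = Add(16, Mul(-2, Add(-14, 8))) = Add(16, Mul(-2, -6)) = Add(16, 12) = 28)
Pow(Add(3813, Function('b')(K)), Rational(1, 2)) = Pow(Add(3813, 28), Rational(1, 2)) = Pow(3841, Rational(1, 2))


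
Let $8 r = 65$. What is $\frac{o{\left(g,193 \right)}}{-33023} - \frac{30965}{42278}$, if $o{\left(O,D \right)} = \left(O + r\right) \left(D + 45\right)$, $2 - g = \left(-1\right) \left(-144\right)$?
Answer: $\frac{649030021}{2792292788} \approx 0.23244$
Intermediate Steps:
$g = -142$ ($g = 2 - \left(-1\right) \left(-144\right) = 2 - 144 = -142$)
$r = \frac{65}{8}$ ($r = \frac{1}{8} \cdot 65 = \frac{65}{8} \approx 8.125$)
$o{\left(O,D \right)} = \left(45 + D\right) \left(\frac{65}{8} + O\right)$ ($o{\left(O,D \right)} = \left(O + \frac{65}{8}\right) \left(D + 45\right) = \left(\frac{65}{8} + O\right) \left(45 + D\right) = \left(45 + D\right) \left(\frac{65}{8} + O\right)$)
$\frac{o{\left(g,193 \right)}}{-33023} - \frac{30965}{42278} = \frac{\frac{2925}{8} + 45 \left(-142\right) + \frac{65}{8} \cdot 193 + 193 \left(-142\right)}{-33023} - \frac{30965}{42278} = \left(\frac{2925}{8} - 6390 + \frac{12545}{8} - 27406\right) \left(- \frac{1}{33023}\right) - \frac{30965}{42278} = \left(- \frac{127449}{4}\right) \left(- \frac{1}{33023}\right) - \frac{30965}{42278} = \frac{127449}{132092} - \frac{30965}{42278} = \frac{649030021}{2792292788}$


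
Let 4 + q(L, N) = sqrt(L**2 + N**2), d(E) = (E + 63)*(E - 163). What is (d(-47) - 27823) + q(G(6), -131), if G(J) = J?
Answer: -31187 + sqrt(17197) ≈ -31056.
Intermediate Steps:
d(E) = (-163 + E)*(63 + E) (d(E) = (63 + E)*(-163 + E) = (-163 + E)*(63 + E))
q(L, N) = -4 + sqrt(L**2 + N**2)
(d(-47) - 27823) + q(G(6), -131) = ((-10269 + (-47)**2 - 100*(-47)) - 27823) + (-4 + sqrt(6**2 + (-131)**2)) = ((-10269 + 2209 + 4700) - 27823) + (-4 + sqrt(36 + 17161)) = (-3360 - 27823) + (-4 + sqrt(17197)) = -31183 + (-4 + sqrt(17197)) = -31187 + sqrt(17197)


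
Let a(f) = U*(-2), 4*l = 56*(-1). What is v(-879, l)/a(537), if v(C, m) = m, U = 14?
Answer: ½ ≈ 0.50000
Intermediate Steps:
l = -14 (l = (56*(-1))/4 = (¼)*(-56) = -14)
a(f) = -28 (a(f) = 14*(-2) = -28)
v(-879, l)/a(537) = -14/(-28) = -14*(-1/28) = ½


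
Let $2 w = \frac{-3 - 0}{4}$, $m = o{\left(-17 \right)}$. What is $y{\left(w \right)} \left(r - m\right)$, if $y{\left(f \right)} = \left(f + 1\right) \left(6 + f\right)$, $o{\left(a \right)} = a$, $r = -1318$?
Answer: $- \frac{292725}{64} \approx -4573.8$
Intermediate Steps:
$m = -17$
$w = - \frac{3}{8}$ ($w = \frac{\left(-3 - 0\right) \frac{1}{4}}{2} = \frac{\left(-3 + 0\right) \frac{1}{4}}{2} = \frac{\left(-3\right) \frac{1}{4}}{2} = \frac{1}{2} \left(- \frac{3}{4}\right) = - \frac{3}{8} \approx -0.375$)
$y{\left(f \right)} = \left(1 + f\right) \left(6 + f\right)$
$y{\left(w \right)} \left(r - m\right) = \left(6 + \left(- \frac{3}{8}\right)^{2} + 7 \left(- \frac{3}{8}\right)\right) \left(-1318 - -17\right) = \left(6 + \frac{9}{64} - \frac{21}{8}\right) \left(-1318 + 17\right) = \frac{225}{64} \left(-1301\right) = - \frac{292725}{64}$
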